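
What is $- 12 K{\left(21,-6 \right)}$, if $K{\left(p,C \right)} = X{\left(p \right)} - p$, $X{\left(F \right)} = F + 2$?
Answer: $-24$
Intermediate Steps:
$X{\left(F \right)} = 2 + F$
$K{\left(p,C \right)} = 2$ ($K{\left(p,C \right)} = \left(2 + p\right) - p = 2$)
$- 12 K{\left(21,-6 \right)} = \left(-12\right) 2 = -24$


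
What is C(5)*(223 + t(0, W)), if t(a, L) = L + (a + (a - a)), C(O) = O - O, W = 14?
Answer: 0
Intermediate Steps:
C(O) = 0
t(a, L) = L + a (t(a, L) = L + (a + 0) = L + a)
C(5)*(223 + t(0, W)) = 0*(223 + (14 + 0)) = 0*(223 + 14) = 0*237 = 0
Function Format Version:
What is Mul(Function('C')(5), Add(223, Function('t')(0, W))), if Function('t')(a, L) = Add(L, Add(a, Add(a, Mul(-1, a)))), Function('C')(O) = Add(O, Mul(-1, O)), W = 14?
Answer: 0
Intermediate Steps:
Function('C')(O) = 0
Function('t')(a, L) = Add(L, a) (Function('t')(a, L) = Add(L, Add(a, 0)) = Add(L, a))
Mul(Function('C')(5), Add(223, Function('t')(0, W))) = Mul(0, Add(223, Add(14, 0))) = Mul(0, Add(223, 14)) = Mul(0, 237) = 0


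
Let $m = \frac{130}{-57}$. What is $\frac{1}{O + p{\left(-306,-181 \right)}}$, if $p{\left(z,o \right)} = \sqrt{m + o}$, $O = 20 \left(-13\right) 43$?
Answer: $- \frac{637260}{7124577247} - \frac{i \sqrt{595479}}{7124577247} \approx -8.9445 \cdot 10^{-5} - 1.0831 \cdot 10^{-7} i$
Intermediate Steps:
$O = -11180$ ($O = \left(-260\right) 43 = -11180$)
$m = - \frac{130}{57}$ ($m = 130 \left(- \frac{1}{57}\right) = - \frac{130}{57} \approx -2.2807$)
$p{\left(z,o \right)} = \sqrt{- \frac{130}{57} + o}$
$\frac{1}{O + p{\left(-306,-181 \right)}} = \frac{1}{-11180 + \frac{\sqrt{-7410 + 3249 \left(-181\right)}}{57}} = \frac{1}{-11180 + \frac{\sqrt{-7410 - 588069}}{57}} = \frac{1}{-11180 + \frac{\sqrt{-595479}}{57}} = \frac{1}{-11180 + \frac{i \sqrt{595479}}{57}}$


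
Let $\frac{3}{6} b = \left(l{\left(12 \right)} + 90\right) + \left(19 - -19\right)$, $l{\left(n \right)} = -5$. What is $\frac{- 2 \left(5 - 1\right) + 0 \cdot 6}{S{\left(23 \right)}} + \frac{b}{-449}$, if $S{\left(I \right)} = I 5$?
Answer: $- \frac{31882}{51635} \approx -0.61745$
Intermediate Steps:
$S{\left(I \right)} = 5 I$
$b = 246$ ($b = 2 \left(\left(-5 + 90\right) + \left(19 - -19\right)\right) = 2 \left(85 + \left(19 + 19\right)\right) = 2 \left(85 + 38\right) = 2 \cdot 123 = 246$)
$\frac{- 2 \left(5 - 1\right) + 0 \cdot 6}{S{\left(23 \right)}} + \frac{b}{-449} = \frac{- 2 \left(5 - 1\right) + 0 \cdot 6}{5 \cdot 23} + \frac{246}{-449} = \frac{\left(-2\right) 4 + 0}{115} + 246 \left(- \frac{1}{449}\right) = \left(-8 + 0\right) \frac{1}{115} - \frac{246}{449} = \left(-8\right) \frac{1}{115} - \frac{246}{449} = - \frac{8}{115} - \frac{246}{449} = - \frac{31882}{51635}$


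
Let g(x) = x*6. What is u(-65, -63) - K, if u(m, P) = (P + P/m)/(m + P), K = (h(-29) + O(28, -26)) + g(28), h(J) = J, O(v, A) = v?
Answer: -21647/130 ≈ -166.52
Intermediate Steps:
g(x) = 6*x
K = 167 (K = (-29 + 28) + 6*28 = -1 + 168 = 167)
u(m, P) = (P + P/m)/(P + m)
u(-65, -63) - K = -63*(1 - 65)/(-65*(-63 - 65)) - 1*167 = -63*(-1/65)*(-64)/(-128) - 167 = -63*(-1/65)*(-1/128)*(-64) - 167 = 63/130 - 167 = -21647/130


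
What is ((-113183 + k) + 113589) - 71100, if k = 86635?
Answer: 15941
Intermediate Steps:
((-113183 + k) + 113589) - 71100 = ((-113183 + 86635) + 113589) - 71100 = (-26548 + 113589) - 71100 = 87041 - 71100 = 15941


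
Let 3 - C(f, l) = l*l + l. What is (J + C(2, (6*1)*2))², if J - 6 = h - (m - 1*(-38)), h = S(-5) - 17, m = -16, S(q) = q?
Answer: 36481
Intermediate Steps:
C(f, l) = 3 - l - l² (C(f, l) = 3 - (l*l + l) = 3 - (l² + l) = 3 - (l + l²) = 3 + (-l - l²) = 3 - l - l²)
h = -22 (h = -5 - 17 = -22)
J = -38 (J = 6 + (-22 - (-16 - 1*(-38))) = 6 + (-22 - (-16 + 38)) = 6 + (-22 - 1*22) = 6 + (-22 - 22) = 6 - 44 = -38)
(J + C(2, (6*1)*2))² = (-38 + (3 - 6*1*2 - ((6*1)*2)²))² = (-38 + (3 - 6*2 - (6*2)²))² = (-38 + (3 - 1*12 - 1*12²))² = (-38 + (3 - 12 - 1*144))² = (-38 + (3 - 12 - 144))² = (-38 - 153)² = (-191)² = 36481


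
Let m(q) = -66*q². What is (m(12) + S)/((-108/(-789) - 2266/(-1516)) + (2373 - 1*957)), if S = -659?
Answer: -2026034702/282610531 ≈ -7.1690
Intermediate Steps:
(m(12) + S)/((-108/(-789) - 2266/(-1516)) + (2373 - 1*957)) = (-66*12² - 659)/((-108/(-789) - 2266/(-1516)) + (2373 - 1*957)) = (-66*144 - 659)/((-108*(-1/789) - 2266*(-1/1516)) + (2373 - 957)) = (-9504 - 659)/((36/263 + 1133/758) + 1416) = -10163/(325267/199354 + 1416) = -10163/282610531/199354 = -10163*199354/282610531 = -2026034702/282610531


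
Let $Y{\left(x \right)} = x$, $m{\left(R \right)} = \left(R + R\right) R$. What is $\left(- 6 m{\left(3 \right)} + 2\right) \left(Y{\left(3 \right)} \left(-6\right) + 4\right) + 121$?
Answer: $1605$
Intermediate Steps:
$m{\left(R \right)} = 2 R^{2}$ ($m{\left(R \right)} = 2 R R = 2 R^{2}$)
$\left(- 6 m{\left(3 \right)} + 2\right) \left(Y{\left(3 \right)} \left(-6\right) + 4\right) + 121 = \left(- 6 \cdot 2 \cdot 3^{2} + 2\right) \left(3 \left(-6\right) + 4\right) + 121 = \left(- 6 \cdot 2 \cdot 9 + 2\right) \left(-18 + 4\right) + 121 = \left(\left(-6\right) 18 + 2\right) \left(-14\right) + 121 = \left(-108 + 2\right) \left(-14\right) + 121 = \left(-106\right) \left(-14\right) + 121 = 1484 + 121 = 1605$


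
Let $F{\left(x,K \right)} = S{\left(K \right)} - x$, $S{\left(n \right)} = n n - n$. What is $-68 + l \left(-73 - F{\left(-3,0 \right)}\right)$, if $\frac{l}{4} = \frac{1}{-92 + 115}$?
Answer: $- \frac{1868}{23} \approx -81.217$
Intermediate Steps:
$S{\left(n \right)} = n^{2} - n$
$F{\left(x,K \right)} = - x + K \left(-1 + K\right)$ ($F{\left(x,K \right)} = K \left(-1 + K\right) - x = - x + K \left(-1 + K\right)$)
$l = \frac{4}{23}$ ($l = \frac{4}{-92 + 115} = \frac{4}{23} \approx 0.17391$)
$-68 + l \left(-73 - F{\left(-3,0 \right)}\right) = -68 + \frac{4 \left(-73 - \left(\left(-1\right) \left(-3\right) + 0 \left(-1 + 0\right)\right)\right)}{23} = -68 + \frac{4 \left(-73 - \left(3 + 0 \left(-1\right)\right)\right)}{23} = -68 + \frac{4 \left(-73 - \left(3 + 0\right)\right)}{23} = -68 + \frac{4 \left(-73 - 3\right)}{23} = -68 + \frac{4}{23} \left(-76\right) = -68 - \frac{304}{23} = - \frac{1868}{23}$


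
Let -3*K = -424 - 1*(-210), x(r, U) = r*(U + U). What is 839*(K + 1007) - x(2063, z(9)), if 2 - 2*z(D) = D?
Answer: 2757488/3 ≈ 9.1916e+5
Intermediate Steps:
z(D) = 1 - D/2
x(r, U) = 2*U*r (x(r, U) = r*(2*U) = 2*U*r)
K = 214/3 (K = -(-424 - 1*(-210))/3 = -(-424 + 210)/3 = -⅓*(-214) = 214/3 ≈ 71.333)
839*(K + 1007) - x(2063, z(9)) = 839*(214/3 + 1007) - 2*(1 - ½*9)*2063 = 839*(3235/3) - 2*(1 - 9/2)*2063 = 2714165/3 - 2*(-7)*2063/2 = 2714165/3 - 1*(-14441) = 2714165/3 + 14441 = 2757488/3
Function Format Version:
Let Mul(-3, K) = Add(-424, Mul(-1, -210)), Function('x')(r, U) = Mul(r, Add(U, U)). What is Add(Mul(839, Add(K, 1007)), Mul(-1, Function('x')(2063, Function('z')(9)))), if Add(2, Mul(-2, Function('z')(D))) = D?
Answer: Rational(2757488, 3) ≈ 9.1916e+5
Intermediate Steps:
Function('z')(D) = Add(1, Mul(Rational(-1, 2), D))
Function('x')(r, U) = Mul(2, U, r) (Function('x')(r, U) = Mul(r, Mul(2, U)) = Mul(2, U, r))
K = Rational(214, 3) (K = Mul(Rational(-1, 3), Add(-424, Mul(-1, -210))) = Mul(Rational(-1, 3), Add(-424, 210)) = Mul(Rational(-1, 3), -214) = Rational(214, 3) ≈ 71.333)
Add(Mul(839, Add(K, 1007)), Mul(-1, Function('x')(2063, Function('z')(9)))) = Add(Mul(839, Add(Rational(214, 3), 1007)), Mul(-1, Mul(2, Add(1, Mul(Rational(-1, 2), 9)), 2063))) = Add(Mul(839, Rational(3235, 3)), Mul(-1, Mul(2, Add(1, Rational(-9, 2)), 2063))) = Add(Rational(2714165, 3), Mul(-1, Mul(2, Rational(-7, 2), 2063))) = Add(Rational(2714165, 3), Mul(-1, -14441)) = Add(Rational(2714165, 3), 14441) = Rational(2757488, 3)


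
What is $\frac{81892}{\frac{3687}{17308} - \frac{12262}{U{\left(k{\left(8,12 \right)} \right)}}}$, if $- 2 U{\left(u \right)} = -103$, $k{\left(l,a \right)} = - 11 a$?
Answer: $- \frac{145990833808}{424081631} \approx -344.25$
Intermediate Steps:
$U{\left(u \right)} = \frac{103}{2}$ ($U{\left(u \right)} = \left(- \frac{1}{2}\right) \left(-103\right) = \frac{103}{2}$)
$\frac{81892}{\frac{3687}{17308} - \frac{12262}{U{\left(k{\left(8,12 \right)} \right)}}} = \frac{81892}{\frac{3687}{17308} - \frac{12262}{\frac{103}{2}}} = \frac{81892}{3687 \cdot \frac{1}{17308} - \frac{24524}{103}} = \frac{81892}{\frac{3687}{17308} - \frac{24524}{103}} = \frac{81892}{- \frac{424081631}{1782724}} = 81892 \left(- \frac{1782724}{424081631}\right) = - \frac{145990833808}{424081631}$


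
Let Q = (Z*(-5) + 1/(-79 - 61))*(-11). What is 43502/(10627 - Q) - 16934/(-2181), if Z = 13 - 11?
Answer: 38215997326/3211236789 ≈ 11.901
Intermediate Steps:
Z = 2
Q = 15411/140 (Q = (2*(-5) + 1/(-79 - 61))*(-11) = (-10 + 1/(-140))*(-11) = (-10 - 1/140)*(-11) = -1401/140*(-11) = 15411/140 ≈ 110.08)
43502/(10627 - Q) - 16934/(-2181) = 43502/(10627 - 1*15411/140) - 16934/(-2181) = 43502/(10627 - 15411/140) - 16934*(-1/2181) = 43502/(1472369/140) + 16934/2181 = 43502*(140/1472369) + 16934/2181 = 6090280/1472369 + 16934/2181 = 38215997326/3211236789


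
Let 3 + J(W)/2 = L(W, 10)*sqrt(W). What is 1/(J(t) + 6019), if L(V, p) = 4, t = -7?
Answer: 859/5165231 - 8*I*sqrt(7)/36156617 ≈ 0.0001663 - 5.854e-7*I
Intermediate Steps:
J(W) = -6 + 8*sqrt(W) (J(W) = -6 + 2*(4*sqrt(W)) = -6 + 8*sqrt(W))
1/(J(t) + 6019) = 1/((-6 + 8*sqrt(-7)) + 6019) = 1/((-6 + 8*(I*sqrt(7))) + 6019) = 1/((-6 + 8*I*sqrt(7)) + 6019) = 1/(6013 + 8*I*sqrt(7))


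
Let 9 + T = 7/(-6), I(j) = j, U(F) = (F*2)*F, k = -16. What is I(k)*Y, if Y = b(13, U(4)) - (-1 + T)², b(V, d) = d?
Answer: 13348/9 ≈ 1483.1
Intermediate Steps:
U(F) = 2*F² (U(F) = (2*F)*F = 2*F²)
T = -61/6 (T = -9 + 7/(-6) = -9 + 7*(-⅙) = -9 - 7/6 = -61/6 ≈ -10.167)
Y = -3337/36 (Y = 2*4² - (-1 - 61/6)² = 2*16 - (-67/6)² = 32 - 1*4489/36 = 32 - 4489/36 = -3337/36 ≈ -92.694)
I(k)*Y = -16*(-3337/36) = 13348/9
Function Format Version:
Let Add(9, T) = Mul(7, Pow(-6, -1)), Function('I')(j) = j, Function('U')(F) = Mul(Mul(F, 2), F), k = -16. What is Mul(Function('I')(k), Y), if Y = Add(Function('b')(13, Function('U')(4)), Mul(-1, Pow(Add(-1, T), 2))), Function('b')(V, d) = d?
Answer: Rational(13348, 9) ≈ 1483.1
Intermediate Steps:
Function('U')(F) = Mul(2, Pow(F, 2)) (Function('U')(F) = Mul(Mul(2, F), F) = Mul(2, Pow(F, 2)))
T = Rational(-61, 6) (T = Add(-9, Mul(7, Pow(-6, -1))) = Add(-9, Mul(7, Rational(-1, 6))) = Add(-9, Rational(-7, 6)) = Rational(-61, 6) ≈ -10.167)
Y = Rational(-3337, 36) (Y = Add(Mul(2, Pow(4, 2)), Mul(-1, Pow(Add(-1, Rational(-61, 6)), 2))) = Add(Mul(2, 16), Mul(-1, Pow(Rational(-67, 6), 2))) = Add(32, Mul(-1, Rational(4489, 36))) = Add(32, Rational(-4489, 36)) = Rational(-3337, 36) ≈ -92.694)
Mul(Function('I')(k), Y) = Mul(-16, Rational(-3337, 36)) = Rational(13348, 9)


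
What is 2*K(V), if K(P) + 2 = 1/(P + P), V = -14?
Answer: -57/14 ≈ -4.0714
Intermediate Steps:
K(P) = -2 + 1/(2*P) (K(P) = -2 + 1/(P + P) = -2 + 1/(2*P))
2*K(V) = 2*(-2 + (½)/(-14)) = 2*(-2 + (½)*(-1/14)) = 2*(-2 - 1/28) = 2*(-57/28) = -57/14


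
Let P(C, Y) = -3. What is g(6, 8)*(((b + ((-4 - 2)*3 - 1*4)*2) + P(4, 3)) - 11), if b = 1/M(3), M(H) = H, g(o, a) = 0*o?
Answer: 0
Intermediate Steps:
g(o, a) = 0
b = 1/3 ≈ 0.33333
g(6, 8)*(((b + ((-4 - 2)*3 - 1*4)*2) + P(4, 3)) - 11) = 0*(((1/3 + ((-4 - 2)*3 - 1*4)*2) - 3) - 11) = 0*(((1/3 + (-6*3 - 4)*2) - 3) - 11) = 0*(((1/3 + (-18 - 4)*2) - 3) - 11) = 0*(((1/3 - 22*2) - 3) - 11) = 0*(((1/3 - 44) - 3) - 11) = 0*((-131/3 - 3) - 11) = 0*(-140/3 - 11) = 0*(-173/3) = 0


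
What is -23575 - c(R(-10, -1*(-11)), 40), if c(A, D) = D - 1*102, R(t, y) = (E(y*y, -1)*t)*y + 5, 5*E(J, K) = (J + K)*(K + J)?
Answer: -23513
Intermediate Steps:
E(J, K) = (J + K)²/5 (E(J, K) = ((J + K)*(K + J))/5 = ((J + K)*(J + K))/5 = (J + K)²/5)
R(t, y) = 5 + t*y*(-1 + y²)²/5 (R(t, y) = (((y*y - 1)²/5)*t)*y + 5 = (((y² - 1)²/5)*t)*y + 5 = (((-1 + y²)²/5)*t)*y + 5 = (t*(-1 + y²)²/5)*y + 5 = t*y*(-1 + y²)²/5 + 5 = 5 + t*y*(-1 + y²)²/5)
c(A, D) = -102 + D (c(A, D) = D - 102 = -102 + D)
-23575 - c(R(-10, -1*(-11)), 40) = -23575 - (-102 + 40) = -23575 - 1*(-62) = -23575 + 62 = -23513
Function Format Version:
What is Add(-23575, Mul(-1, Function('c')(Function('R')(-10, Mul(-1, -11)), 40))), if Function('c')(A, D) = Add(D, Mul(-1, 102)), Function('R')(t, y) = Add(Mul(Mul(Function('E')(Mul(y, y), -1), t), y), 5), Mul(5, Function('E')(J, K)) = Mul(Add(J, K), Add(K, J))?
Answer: -23513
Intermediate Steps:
Function('E')(J, K) = Mul(Rational(1, 5), Pow(Add(J, K), 2)) (Function('E')(J, K) = Mul(Rational(1, 5), Mul(Add(J, K), Add(K, J))) = Mul(Rational(1, 5), Mul(Add(J, K), Add(J, K))) = Mul(Rational(1, 5), Pow(Add(J, K), 2)))
Function('R')(t, y) = Add(5, Mul(Rational(1, 5), t, y, Pow(Add(-1, Pow(y, 2)), 2))) (Function('R')(t, y) = Add(Mul(Mul(Mul(Rational(1, 5), Pow(Add(Mul(y, y), -1), 2)), t), y), 5) = Add(Mul(Mul(Mul(Rational(1, 5), Pow(Add(Pow(y, 2), -1), 2)), t), y), 5) = Add(Mul(Mul(Mul(Rational(1, 5), Pow(Add(-1, Pow(y, 2)), 2)), t), y), 5) = Add(Mul(Mul(Rational(1, 5), t, Pow(Add(-1, Pow(y, 2)), 2)), y), 5) = Add(Mul(Rational(1, 5), t, y, Pow(Add(-1, Pow(y, 2)), 2)), 5) = Add(5, Mul(Rational(1, 5), t, y, Pow(Add(-1, Pow(y, 2)), 2))))
Function('c')(A, D) = Add(-102, D) (Function('c')(A, D) = Add(D, -102) = Add(-102, D))
Add(-23575, Mul(-1, Function('c')(Function('R')(-10, Mul(-1, -11)), 40))) = Add(-23575, Mul(-1, Add(-102, 40))) = Add(-23575, Mul(-1, -62)) = Add(-23575, 62) = -23513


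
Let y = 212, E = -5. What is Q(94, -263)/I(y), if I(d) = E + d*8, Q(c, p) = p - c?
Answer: -357/1691 ≈ -0.21112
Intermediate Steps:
I(d) = -5 + 8*d (I(d) = -5 + d*8 = -5 + 8*d)
Q(94, -263)/I(y) = (-263 - 1*94)/(-5 + 8*212) = (-263 - 94)/(-5 + 1696) = -357/1691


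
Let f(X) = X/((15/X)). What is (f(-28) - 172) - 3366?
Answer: -52286/15 ≈ -3485.7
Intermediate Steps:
f(X) = X**2/15 (f(X) = X*(X/15) = X**2/15)
(f(-28) - 172) - 3366 = ((1/15)*(-28)**2 - 172) - 3366 = ((1/15)*784 - 172) - 3366 = (784/15 - 172) - 3366 = -1796/15 - 3366 = -52286/15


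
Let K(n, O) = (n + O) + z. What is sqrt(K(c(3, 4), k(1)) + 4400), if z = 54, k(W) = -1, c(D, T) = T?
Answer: sqrt(4457) ≈ 66.761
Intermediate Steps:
K(n, O) = 54 + O + n (K(n, O) = (n + O) + 54 = (O + n) + 54 = 54 + O + n)
sqrt(K(c(3, 4), k(1)) + 4400) = sqrt((54 - 1 + 4) + 4400) = sqrt(57 + 4400) = sqrt(4457)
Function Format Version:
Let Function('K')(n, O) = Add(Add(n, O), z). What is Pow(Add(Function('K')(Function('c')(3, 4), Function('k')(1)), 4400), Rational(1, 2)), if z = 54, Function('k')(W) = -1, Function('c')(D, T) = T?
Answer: Pow(4457, Rational(1, 2)) ≈ 66.761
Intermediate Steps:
Function('K')(n, O) = Add(54, O, n) (Function('K')(n, O) = Add(Add(n, O), 54) = Add(Add(O, n), 54) = Add(54, O, n))
Pow(Add(Function('K')(Function('c')(3, 4), Function('k')(1)), 4400), Rational(1, 2)) = Pow(Add(Add(54, -1, 4), 4400), Rational(1, 2)) = Pow(Add(57, 4400), Rational(1, 2)) = Pow(4457, Rational(1, 2))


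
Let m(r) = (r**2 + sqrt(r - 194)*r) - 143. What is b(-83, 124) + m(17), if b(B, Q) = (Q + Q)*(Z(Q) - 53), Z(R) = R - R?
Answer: -12998 + 17*I*sqrt(177) ≈ -12998.0 + 226.17*I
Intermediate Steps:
Z(R) = 0
m(r) = -143 + r**2 + r*sqrt(-194 + r) (m(r) = (r**2 + sqrt(-194 + r)*r) - 143 = (r**2 + r*sqrt(-194 + r)) - 143 = -143 + r**2 + r*sqrt(-194 + r))
b(B, Q) = -106*Q (b(B, Q) = (Q + Q)*(0 - 53) = (2*Q)*(-53) = -106*Q)
b(-83, 124) + m(17) = -106*124 + (-143 + 17**2 + 17*sqrt(-194 + 17)) = -13144 + (-143 + 289 + 17*sqrt(-177)) = -13144 + (-143 + 289 + 17*(I*sqrt(177))) = -13144 + (-143 + 289 + 17*I*sqrt(177)) = -13144 + (146 + 17*I*sqrt(177)) = -12998 + 17*I*sqrt(177)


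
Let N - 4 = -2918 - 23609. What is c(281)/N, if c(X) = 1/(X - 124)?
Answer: -1/4164111 ≈ -2.4015e-7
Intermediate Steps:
c(X) = 1/(-124 + X)
N = -26523 (N = 4 + (-2918 - 23609) = 4 - 26527 = -26523)
c(281)/N = 1/((-124 + 281)*(-26523)) = -1/26523/157 = (1/157)*(-1/26523) = -1/4164111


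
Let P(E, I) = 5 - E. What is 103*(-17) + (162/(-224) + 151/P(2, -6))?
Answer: -571667/336 ≈ -1701.4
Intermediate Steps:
103*(-17) + (162/(-224) + 151/P(2, -6)) = 103*(-17) + (162/(-224) + 151/(5 - 1*2)) = -1751 + (162*(-1/224) + 151/(5 - 2)) = -1751 + (-81/112 + 151/3) = -1751 + 16669/336 = -571667/336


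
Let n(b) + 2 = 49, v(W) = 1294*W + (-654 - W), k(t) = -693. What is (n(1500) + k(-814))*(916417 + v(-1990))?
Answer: 1070620322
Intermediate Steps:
v(W) = -654 + 1293*W
n(b) = 47 (n(b) = -2 + 49 = 47)
(n(1500) + k(-814))*(916417 + v(-1990)) = (47 - 693)*(916417 + (-654 + 1293*(-1990))) = -646*(916417 + (-654 - 2573070)) = -646*(916417 - 2573724) = -646*(-1657307) = 1070620322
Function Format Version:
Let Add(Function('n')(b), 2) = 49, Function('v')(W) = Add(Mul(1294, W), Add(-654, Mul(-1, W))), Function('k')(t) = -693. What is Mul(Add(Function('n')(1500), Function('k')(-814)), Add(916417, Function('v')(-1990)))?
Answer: 1070620322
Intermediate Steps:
Function('v')(W) = Add(-654, Mul(1293, W))
Function('n')(b) = 47 (Function('n')(b) = Add(-2, 49) = 47)
Mul(Add(Function('n')(1500), Function('k')(-814)), Add(916417, Function('v')(-1990))) = Mul(Add(47, -693), Add(916417, Add(-654, Mul(1293, -1990)))) = Mul(-646, Add(916417, Add(-654, -2573070))) = Mul(-646, Add(916417, -2573724)) = Mul(-646, -1657307) = 1070620322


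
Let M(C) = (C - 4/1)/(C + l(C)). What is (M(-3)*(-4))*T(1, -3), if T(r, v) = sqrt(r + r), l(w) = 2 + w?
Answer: -7*sqrt(2) ≈ -9.8995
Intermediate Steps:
M(C) = (-4 + C)/(2 + 2*C) (M(C) = (C - 4/1)/(C + (2 + C)) = (C - 4*1)/(2 + 2*C) = (C - 4)/(2 + 2*C) = (-4 + C)/(2 + 2*C))
T(r, v) = sqrt(2)*sqrt(r) (T(r, v) = sqrt(2*r) = sqrt(2)*sqrt(r))
(M(-3)*(-4))*T(1, -3) = (((-4 - 3)/(2*(1 - 3)))*(-4))*(sqrt(2)*sqrt(1)) = (((1/2)*(-7)/(-2))*(-4))*(sqrt(2)*1) = (((1/2)*(-1/2)*(-7))*(-4))*sqrt(2) = ((7/4)*(-4))*sqrt(2) = -7*sqrt(2)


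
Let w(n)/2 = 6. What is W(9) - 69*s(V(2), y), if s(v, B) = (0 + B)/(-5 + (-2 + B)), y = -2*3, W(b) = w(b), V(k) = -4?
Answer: -258/13 ≈ -19.846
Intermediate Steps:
w(n) = 12 (w(n) = 2*6 = 12)
W(b) = 12
y = -6
s(v, B) = B/(-7 + B)
W(9) - 69*s(V(2), y) = 12 - (-414)/(-7 - 6) = 12 - (-414)/(-13) = 12 - (-414)*(-1)/13 = 12 - 69*6/13 = 12 - 414/13 = -258/13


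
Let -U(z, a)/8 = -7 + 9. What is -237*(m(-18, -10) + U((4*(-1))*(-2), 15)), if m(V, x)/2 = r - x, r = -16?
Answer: 6636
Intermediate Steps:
m(V, x) = -32 - 2*x (m(V, x) = 2*(-16 - x) = -32 - 2*x)
U(z, a) = -16 (U(z, a) = -8*(-7 + 9) = -8*2 = -16)
-237*(m(-18, -10) + U((4*(-1))*(-2), 15)) = -237*((-32 - 2*(-10)) - 16) = -237*((-32 + 20) - 16) = -237*(-12 - 16) = -237*(-28) = 6636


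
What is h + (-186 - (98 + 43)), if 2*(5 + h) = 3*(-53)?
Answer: -823/2 ≈ -411.50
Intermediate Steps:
h = -169/2 (h = -5 + (3*(-53))/2 = -5 + (½)*(-159) = -5 - 159/2 = -169/2 ≈ -84.500)
h + (-186 - (98 + 43)) = -169/2 + (-186 - (98 + 43)) = -169/2 + (-186 - 1*141) = -169/2 + (-186 - 141) = -169/2 - 327 = -823/2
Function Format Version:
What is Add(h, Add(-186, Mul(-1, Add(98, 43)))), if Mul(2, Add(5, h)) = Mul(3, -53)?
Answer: Rational(-823, 2) ≈ -411.50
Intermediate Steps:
h = Rational(-169, 2) (h = Add(-5, Mul(Rational(1, 2), Mul(3, -53))) = Add(-5, Mul(Rational(1, 2), -159)) = Add(-5, Rational(-159, 2)) = Rational(-169, 2) ≈ -84.500)
Add(h, Add(-186, Mul(-1, Add(98, 43)))) = Add(Rational(-169, 2), Add(-186, Mul(-1, Add(98, 43)))) = Add(Rational(-169, 2), Add(-186, Mul(-1, 141))) = Add(Rational(-169, 2), Add(-186, -141)) = Add(Rational(-169, 2), -327) = Rational(-823, 2)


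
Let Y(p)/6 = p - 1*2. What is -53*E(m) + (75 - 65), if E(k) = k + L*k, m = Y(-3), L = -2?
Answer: -1580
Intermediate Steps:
Y(p) = -12 + 6*p (Y(p) = 6*(p - 1*2) = 6*(p - 2) = 6*(-2 + p) = -12 + 6*p)
m = -30 (m = -12 + 6*(-3) = -12 - 18 = -30)
E(k) = -k (E(k) = k - 2*k = -k)
-53*E(m) + (75 - 65) = -(-53)*(-30) + (75 - 65) = -53*30 + 10 = -1590 + 10 = -1580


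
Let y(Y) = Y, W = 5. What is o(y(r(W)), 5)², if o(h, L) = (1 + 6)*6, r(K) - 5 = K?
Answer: 1764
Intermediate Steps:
r(K) = 5 + K
o(h, L) = 42 (o(h, L) = 7*6 = 42)
o(y(r(W)), 5)² = 42² = 1764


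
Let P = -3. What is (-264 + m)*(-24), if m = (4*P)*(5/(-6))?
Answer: 6096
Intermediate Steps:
m = 10 (m = (4*(-3))*(5/(-6)) = -60*(-1)/6 = -12*(-5/6) = 10)
(-264 + m)*(-24) = (-264 + 10)*(-24) = -254*(-24) = 6096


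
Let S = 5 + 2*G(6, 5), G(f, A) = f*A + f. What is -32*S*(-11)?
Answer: 27104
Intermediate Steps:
G(f, A) = f + A*f (G(f, A) = A*f + f = f + A*f)
S = 77 (S = 5 + 2*(6*(1 + 5)) = 5 + 2*(6*6) = 5 + 2*36 = 5 + 72 = 77)
-32*S*(-11) = -32*77*(-11) = -2464*(-11) = 27104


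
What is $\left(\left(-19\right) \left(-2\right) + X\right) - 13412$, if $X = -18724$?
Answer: $-32098$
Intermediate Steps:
$\left(\left(-19\right) \left(-2\right) + X\right) - 13412 = \left(\left(-19\right) \left(-2\right) - 18724\right) - 13412 = \left(38 - 18724\right) - 13412 = -18686 - 13412 = -32098$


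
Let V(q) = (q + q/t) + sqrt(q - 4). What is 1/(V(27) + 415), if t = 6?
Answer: 1786/797357 - 4*sqrt(23)/797357 ≈ 0.0022158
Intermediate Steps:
V(q) = sqrt(-4 + q) + 7*q/6 (V(q) = (q + q/6) + sqrt(q - 4) = (q + q*(1/6)) + sqrt(-4 + q) = (q + q/6) + sqrt(-4 + q) = 7*q/6 + sqrt(-4 + q) = sqrt(-4 + q) + 7*q/6)
1/(V(27) + 415) = 1/((sqrt(-4 + 27) + (7/6)*27) + 415) = 1/((sqrt(23) + 63/2) + 415) = 1/((63/2 + sqrt(23)) + 415) = 1/(893/2 + sqrt(23))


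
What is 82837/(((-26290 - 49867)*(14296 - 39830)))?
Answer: 82837/1944592838 ≈ 4.2599e-5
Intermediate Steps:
82837/(((-26290 - 49867)*(14296 - 39830))) = 82837/((-76157*(-25534))) = 82837/1944592838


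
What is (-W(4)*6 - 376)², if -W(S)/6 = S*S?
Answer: 40000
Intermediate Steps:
W(S) = -6*S² (W(S) = -6*S*S = -6*S²)
(-W(4)*6 - 376)² = (-(-6)*4²*6 - 376)² = (-(-6)*16*6 - 376)² = (-1*(-96)*6 - 376)² = (96*6 - 376)² = (576 - 376)² = 200² = 40000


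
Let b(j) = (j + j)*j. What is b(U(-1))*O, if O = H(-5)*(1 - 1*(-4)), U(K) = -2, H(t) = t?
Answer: -200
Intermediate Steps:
b(j) = 2*j² (b(j) = (2*j)*j = 2*j²)
O = -25 (O = -5*(1 - 1*(-4)) = -5*(1 + 4) = -5*5 = -25)
b(U(-1))*O = (2*(-2)²)*(-25) = (2*4)*(-25) = 8*(-25) = -200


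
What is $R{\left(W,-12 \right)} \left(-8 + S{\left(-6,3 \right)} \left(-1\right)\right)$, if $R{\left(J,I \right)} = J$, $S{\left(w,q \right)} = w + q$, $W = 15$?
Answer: $-75$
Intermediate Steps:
$S{\left(w,q \right)} = q + w$
$R{\left(W,-12 \right)} \left(-8 + S{\left(-6,3 \right)} \left(-1\right)\right) = 15 \left(-8 + \left(3 - 6\right) \left(-1\right)\right) = 15 \left(-8 - -3\right) = 15 \left(-8 + 3\right) = 15 \left(-5\right) = -75$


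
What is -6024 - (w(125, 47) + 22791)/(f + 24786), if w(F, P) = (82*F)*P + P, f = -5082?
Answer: -9933457/1642 ≈ -6049.6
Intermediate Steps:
w(F, P) = P + 82*F*P (w(F, P) = 82*F*P + P = P + 82*F*P)
-6024 - (w(125, 47) + 22791)/(f + 24786) = -6024 - (47*(1 + 82*125) + 22791)/(-5082 + 24786) = -6024 - (47*(1 + 10250) + 22791)/19704 = -6024 - (47*10251 + 22791)/19704 = -6024 - (481797 + 22791)/19704 = -6024 - 504588/19704 = -6024 - 1*42049/1642 = -6024 - 42049/1642 = -9933457/1642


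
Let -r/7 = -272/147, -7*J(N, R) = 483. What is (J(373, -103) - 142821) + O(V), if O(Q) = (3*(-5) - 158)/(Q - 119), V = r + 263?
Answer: -470969073/3296 ≈ -1.4289e+5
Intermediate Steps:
J(N, R) = -69 (J(N, R) = -⅐*483 = -69)
r = 272/21 (r = -(-1904)/147 = -7*(-272/147) = 272/21 ≈ 12.952)
V = 5795/21 (V = 272/21 + 263 = 5795/21 ≈ 275.95)
O(Q) = -173/(-119 + Q) (O(Q) = (-15 - 158)/(-119 + Q) = -173/(-119 + Q))
(J(373, -103) - 142821) + O(V) = (-69 - 142821) - 173/(-119 + 5795/21) = -142890 - 173/3296/21 = -142890 - 173*21/3296 = -142890 - 3633/3296 = -470969073/3296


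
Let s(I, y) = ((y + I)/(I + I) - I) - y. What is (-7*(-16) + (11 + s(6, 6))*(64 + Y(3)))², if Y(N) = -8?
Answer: 12544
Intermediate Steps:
s(I, y) = -I - y + (I + y)/(2*I) (s(I, y) = ((I + y)/((2*I)) - I) - y = ((I + y)*(1/(2*I)) - I) - y = ((I + y)/(2*I) - I) - y = (-I + (I + y)/(2*I)) - y = -I - y + (I + y)/(2*I))
(-7*(-16) + (11 + s(6, 6))*(64 + Y(3)))² = (-7*(-16) + (11 + (½ - 1*6 - 1*6 + (½)*6/6))*(64 - 8))² = (112 + (11 + (½ - 6 - 6 + (½)*6*(⅙)))*56)² = (112 + (11 + (½ - 6 - 6 + ½))*56)² = (112 + (11 - 11)*56)² = (112 + 0*56)² = (112 + 0)² = 112² = 12544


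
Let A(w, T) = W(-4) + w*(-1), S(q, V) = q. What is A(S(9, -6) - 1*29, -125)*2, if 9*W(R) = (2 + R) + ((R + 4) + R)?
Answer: 116/3 ≈ 38.667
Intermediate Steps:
W(R) = ⅔ + R/3 (W(R) = ((2 + R) + ((R + 4) + R))/9 = ((2 + R) + ((4 + R) + R))/9 = ((2 + R) + (4 + 2*R))/9 = (6 + 3*R)/9 = ⅔ + R/3)
A(w, T) = -⅔ - w (A(w, T) = (⅔ + (⅓)*(-4)) + w*(-1) = (⅔ - 4/3) - w = -⅔ - w)
A(S(9, -6) - 1*29, -125)*2 = (-⅔ - (9 - 1*29))*2 = (-⅔ - (9 - 29))*2 = (-⅔ - 1*(-20))*2 = (-⅔ + 20)*2 = (58/3)*2 = 116/3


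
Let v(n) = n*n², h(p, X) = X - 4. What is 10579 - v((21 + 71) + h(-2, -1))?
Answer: -647924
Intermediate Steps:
h(p, X) = -4 + X
v(n) = n³
10579 - v((21 + 71) + h(-2, -1)) = 10579 - ((21 + 71) + (-4 - 1))³ = 10579 - (92 - 5)³ = 10579 - 1*87³ = 10579 - 1*658503 = 10579 - 658503 = -647924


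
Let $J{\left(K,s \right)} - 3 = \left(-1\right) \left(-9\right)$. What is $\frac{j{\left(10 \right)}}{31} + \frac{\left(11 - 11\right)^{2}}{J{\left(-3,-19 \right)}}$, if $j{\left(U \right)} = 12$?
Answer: $\frac{12}{31} \approx 0.3871$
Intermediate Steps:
$J{\left(K,s \right)} = 12$ ($J{\left(K,s \right)} = 3 - -9 = 3 + 9 = 12$)
$\frac{j{\left(10 \right)}}{31} + \frac{\left(11 - 11\right)^{2}}{J{\left(-3,-19 \right)}} = \frac{12}{31} + \frac{\left(11 - 11\right)^{2}}{12} = 12 \cdot \frac{1}{31} + 0^{2} \cdot \frac{1}{12} = \frac{12}{31} + 0 \cdot \frac{1}{12} = \frac{12}{31} + 0 = \frac{12}{31}$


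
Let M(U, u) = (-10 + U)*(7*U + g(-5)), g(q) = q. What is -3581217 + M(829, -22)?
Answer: 1167345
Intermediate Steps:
M(U, u) = (-10 + U)*(-5 + 7*U) (M(U, u) = (-10 + U)*(7*U - 5) = (-10 + U)*(-5 + 7*U))
-3581217 + M(829, -22) = -3581217 + (50 - 75*829 + 7*829²) = -3581217 + (50 - 62175 + 7*687241) = -3581217 + (50 - 62175 + 4810687) = -3581217 + 4748562 = 1167345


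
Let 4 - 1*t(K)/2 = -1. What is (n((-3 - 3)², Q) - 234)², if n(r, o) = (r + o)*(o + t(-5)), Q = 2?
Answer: 49284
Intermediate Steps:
t(K) = 10 (t(K) = 8 - 2*(-1) = 8 + 2 = 10)
n(r, o) = (10 + o)*(o + r) (n(r, o) = (r + o)*(o + 10) = (o + r)*(10 + o) = (10 + o)*(o + r))
(n((-3 - 3)², Q) - 234)² = ((2² + 10*2 + 10*(-3 - 3)² + 2*(-3 - 3)²) - 234)² = ((4 + 20 + 10*(-6)² + 2*(-6)²) - 234)² = ((4 + 20 + 10*36 + 2*36) - 234)² = ((4 + 20 + 360 + 72) - 234)² = (456 - 234)² = 222² = 49284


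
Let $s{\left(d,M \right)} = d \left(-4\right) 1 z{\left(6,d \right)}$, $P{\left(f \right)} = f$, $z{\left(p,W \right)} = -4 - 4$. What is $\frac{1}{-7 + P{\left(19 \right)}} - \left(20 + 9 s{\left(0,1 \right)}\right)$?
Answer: $- \frac{239}{12} \approx -19.917$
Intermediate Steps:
$z{\left(p,W \right)} = -8$
$s{\left(d,M \right)} = 32 d$ ($s{\left(d,M \right)} = d \left(-4\right) 1 \left(-8\right) = - 4 d \left(-8\right) = 32 d$)
$\frac{1}{-7 + P{\left(19 \right)}} - \left(20 + 9 s{\left(0,1 \right)}\right) = \frac{1}{-7 + 19} - \left(20 + 9 \cdot 32 \cdot 0\right) = \frac{1}{12} - 20 = - \frac{239}{12}$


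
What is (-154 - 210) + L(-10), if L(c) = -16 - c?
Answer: -370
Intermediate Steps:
(-154 - 210) + L(-10) = (-154 - 210) + (-16 - 1*(-10)) = -364 + (-16 + 10) = -364 - 6 = -370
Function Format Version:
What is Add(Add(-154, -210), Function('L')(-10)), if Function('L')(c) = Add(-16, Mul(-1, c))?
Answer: -370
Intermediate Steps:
Add(Add(-154, -210), Function('L')(-10)) = Add(Add(-154, -210), Add(-16, Mul(-1, -10))) = Add(-364, Add(-16, 10)) = Add(-364, -6) = -370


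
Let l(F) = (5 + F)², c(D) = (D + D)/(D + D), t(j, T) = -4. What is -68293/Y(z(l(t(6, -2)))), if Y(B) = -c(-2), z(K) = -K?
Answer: 68293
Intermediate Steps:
c(D) = 1 (c(D) = (2*D)/((2*D)) = (2*D)*(1/(2*D)) = 1)
Y(B) = -1 (Y(B) = -1*1 = -1)
-68293/Y(z(l(t(6, -2)))) = -68293/(-1) = -68293*(-1) = 68293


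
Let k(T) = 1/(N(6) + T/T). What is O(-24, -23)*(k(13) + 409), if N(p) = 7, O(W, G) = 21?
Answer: 68733/8 ≈ 8591.6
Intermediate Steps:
k(T) = ⅛ (k(T) = 1/(7 + T/T) = 1/(7 + 1) = 1/8 = ⅛)
O(-24, -23)*(k(13) + 409) = 21*(⅛ + 409) = 21*(3273/8) = 68733/8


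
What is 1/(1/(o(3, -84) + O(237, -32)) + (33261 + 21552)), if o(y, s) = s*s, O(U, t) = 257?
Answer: 7313/400847470 ≈ 1.8244e-5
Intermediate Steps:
o(y, s) = s²
1/(1/(o(3, -84) + O(237, -32)) + (33261 + 21552)) = 1/(1/((-84)² + 257) + (33261 + 21552)) = 1/(1/(7056 + 257) + 54813) = 1/(1/7313 + 54813) = 1/(400847470/7313) = 7313/400847470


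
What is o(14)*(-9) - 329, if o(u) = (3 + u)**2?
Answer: -2930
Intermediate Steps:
o(14)*(-9) - 329 = (3 + 14)**2*(-9) - 329 = 17**2*(-9) - 329 = 289*(-9) - 329 = -2601 - 329 = -2930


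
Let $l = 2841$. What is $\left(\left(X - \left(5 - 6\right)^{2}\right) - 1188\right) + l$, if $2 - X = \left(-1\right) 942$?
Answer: $2596$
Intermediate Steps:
$X = 944$ ($X = 2 - \left(-1\right) 942 = 2 - -942 = 2 + 942 = 944$)
$\left(\left(X - \left(5 - 6\right)^{2}\right) - 1188\right) + l = \left(\left(944 - \left(5 - 6\right)^{2}\right) - 1188\right) + 2841 = \left(\left(944 - \left(-1\right)^{2}\right) - 1188\right) + 2841 = \left(\left(944 - 1\right) - 1188\right) + 2841 = \left(943 - 1188\right) + 2841 = -245 + 2841 = 2596$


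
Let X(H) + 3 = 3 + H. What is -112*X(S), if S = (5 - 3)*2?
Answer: -448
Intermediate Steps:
S = 4 (S = 2*2 = 4)
X(H) = H (X(H) = -3 + (3 + H) = H)
-112*X(S) = -112*4 = -448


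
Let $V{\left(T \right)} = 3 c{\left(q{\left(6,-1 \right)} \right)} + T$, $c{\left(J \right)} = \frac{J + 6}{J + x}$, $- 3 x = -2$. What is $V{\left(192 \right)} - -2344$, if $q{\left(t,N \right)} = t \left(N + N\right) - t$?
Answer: $\frac{32995}{13} \approx 2538.1$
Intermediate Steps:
$x = \frac{2}{3}$ ($x = \left(- \frac{1}{3}\right) \left(-2\right) = \frac{2}{3} \approx 0.66667$)
$q{\left(t,N \right)} = - t + 2 N t$ ($q{\left(t,N \right)} = t 2 N - t = 2 N t - t = - t + 2 N t$)
$c{\left(J \right)} = \frac{6 + J}{\frac{2}{3} + J}$ ($c{\left(J \right)} = \frac{J + 6}{J + \frac{2}{3}} = \frac{6 + J}{\frac{2}{3} + J}$)
$V{\left(T \right)} = \frac{27}{13} + T$ ($V{\left(T \right)} = 3 \frac{3 \left(6 + 6 \left(-1 + 2 \left(-1\right)\right)\right)}{2 + 3 \cdot 6 \left(-1 + 2 \left(-1\right)\right)} + T = 3 \frac{3 \left(6 + 6 \left(-1 - 2\right)\right)}{2 + 3 \cdot 6 \left(-1 - 2\right)} + T = 3 \frac{3 \left(6 + 6 \left(-3\right)\right)}{2 + 3 \cdot 6 \left(-3\right)} + T = 3 \frac{3 \left(6 - 18\right)}{2 + 3 \left(-18\right)} + T = 3 \cdot 3 \frac{1}{2 - 54} \left(-12\right) + T = 3 \cdot 3 \frac{1}{-52} \left(-12\right) + T = 3 \cdot 3 \left(- \frac{1}{52}\right) \left(-12\right) + T = 3 \cdot \frac{9}{13} + T = \frac{27}{13} + T$)
$V{\left(192 \right)} - -2344 = \left(\frac{27}{13} + 192\right) - -2344 = \frac{2523}{13} + 2344 = \frac{32995}{13}$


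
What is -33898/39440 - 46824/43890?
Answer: -3269139/1697080 ≈ -1.9263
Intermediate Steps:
-33898/39440 - 46824/43890 = -33898*1/39440 - 46824*1/43890 = -997/1160 - 7804/7315 = -3269139/1697080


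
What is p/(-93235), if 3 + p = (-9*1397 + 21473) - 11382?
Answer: 497/18647 ≈ 0.026653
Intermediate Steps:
p = -2485 (p = -3 + ((-9*1397 + 21473) - 11382) = -3 + ((-12573 + 21473) - 11382) = -3 + (8900 - 11382) = -3 - 2482 = -2485)
p/(-93235) = -2485/(-93235) = -2485*(-1/93235) = 497/18647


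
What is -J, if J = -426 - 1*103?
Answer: 529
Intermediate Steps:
J = -529 (J = -426 - 103 = -529)
-J = -1*(-529) = 529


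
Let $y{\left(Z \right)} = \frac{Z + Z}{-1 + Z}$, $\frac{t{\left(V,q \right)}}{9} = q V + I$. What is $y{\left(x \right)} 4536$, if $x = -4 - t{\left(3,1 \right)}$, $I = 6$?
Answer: $\frac{385560}{43} \approx 8966.5$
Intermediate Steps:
$t{\left(V,q \right)} = 54 + 9 V q$ ($t{\left(V,q \right)} = 9 \left(q V + 6\right) = 9 \left(V q + 6\right) = 9 \left(6 + V q\right) = 54 + 9 V q$)
$x = -85$ ($x = -4 - \left(54 + 9 \cdot 3 \cdot 1\right) = -4 - \left(54 + 27\right) = -4 - 81 = -85$)
$y{\left(Z \right)} = \frac{2 Z}{-1 + Z}$
$y{\left(x \right)} 4536 = 2 \left(-85\right) \frac{1}{-1 - 85} \cdot 4536 = 2 \left(-85\right) \frac{1}{-86} \cdot 4536 = 2 \left(-85\right) \left(- \frac{1}{86}\right) 4536 = \frac{85}{43} \cdot 4536 = \frac{385560}{43}$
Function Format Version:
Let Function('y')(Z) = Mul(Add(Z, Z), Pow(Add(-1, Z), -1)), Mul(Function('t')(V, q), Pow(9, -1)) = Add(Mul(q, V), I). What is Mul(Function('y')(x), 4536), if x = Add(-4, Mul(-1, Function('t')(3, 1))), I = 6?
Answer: Rational(385560, 43) ≈ 8966.5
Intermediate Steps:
Function('t')(V, q) = Add(54, Mul(9, V, q)) (Function('t')(V, q) = Mul(9, Add(Mul(q, V), 6)) = Mul(9, Add(Mul(V, q), 6)) = Mul(9, Add(6, Mul(V, q))) = Add(54, Mul(9, V, q)))
x = -85 (x = Add(-4, Mul(-1, Add(54, Mul(9, 3, 1)))) = Add(-4, Mul(-1, Add(54, 27))) = Add(-4, Mul(-1, 81)) = Add(-4, -81) = -85)
Function('y')(Z) = Mul(2, Z, Pow(Add(-1, Z), -1)) (Function('y')(Z) = Mul(Mul(2, Z), Pow(Add(-1, Z), -1)) = Mul(2, Z, Pow(Add(-1, Z), -1)))
Mul(Function('y')(x), 4536) = Mul(Mul(2, -85, Pow(Add(-1, -85), -1)), 4536) = Mul(Mul(2, -85, Pow(-86, -1)), 4536) = Mul(Mul(2, -85, Rational(-1, 86)), 4536) = Mul(Rational(85, 43), 4536) = Rational(385560, 43)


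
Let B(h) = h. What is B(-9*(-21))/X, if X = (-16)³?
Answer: -189/4096 ≈ -0.046143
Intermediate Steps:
X = -4096
B(-9*(-21))/X = -9*(-21)/(-4096) = 189*(-1/4096) = -189/4096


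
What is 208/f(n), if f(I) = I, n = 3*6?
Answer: 104/9 ≈ 11.556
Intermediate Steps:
n = 18
208/f(n) = 208/18 = 208*(1/18) = 104/9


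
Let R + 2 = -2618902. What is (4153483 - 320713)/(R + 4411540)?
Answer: 1916385/896318 ≈ 2.1381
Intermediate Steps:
R = -2618904 (R = -2 - 2618902 = -2618904)
(4153483 - 320713)/(R + 4411540) = (4153483 - 320713)/(-2618904 + 4411540) = 3832770/1792636 = 3832770*(1/1792636) = 1916385/896318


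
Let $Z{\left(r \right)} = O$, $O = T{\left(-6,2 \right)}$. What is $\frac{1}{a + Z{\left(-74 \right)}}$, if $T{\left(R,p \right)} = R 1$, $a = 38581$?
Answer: $\frac{1}{38575} \approx 2.5924 \cdot 10^{-5}$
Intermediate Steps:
$T{\left(R,p \right)} = R$
$O = -6$
$Z{\left(r \right)} = -6$
$\frac{1}{a + Z{\left(-74 \right)}} = \frac{1}{38581 - 6} = \frac{1}{38575}$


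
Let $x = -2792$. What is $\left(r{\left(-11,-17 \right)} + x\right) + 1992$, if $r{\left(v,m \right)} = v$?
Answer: $-811$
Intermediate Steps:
$\left(r{\left(-11,-17 \right)} + x\right) + 1992 = \left(-11 - 2792\right) + 1992 = -2803 + 1992 = -811$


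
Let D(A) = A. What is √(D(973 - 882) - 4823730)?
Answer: I*√4823639 ≈ 2196.3*I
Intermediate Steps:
√(D(973 - 882) - 4823730) = √((973 - 882) - 4823730) = √(91 - 4823730) = √(-4823639) = I*√4823639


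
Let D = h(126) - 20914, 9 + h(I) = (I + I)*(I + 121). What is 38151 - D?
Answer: -3170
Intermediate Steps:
h(I) = -9 + 2*I*(121 + I) (h(I) = -9 + (I + I)*(I + 121) = -9 + (2*I)*(121 + I) = -9 + 2*I*(121 + I))
D = 41321 (D = (-9 + 2*126**2 + 242*126) - 20914 = (-9 + 2*15876 + 30492) - 20914 = (-9 + 31752 + 30492) - 20914 = 62235 - 20914 = 41321)
38151 - D = 38151 - 1*41321 = 38151 - 41321 = -3170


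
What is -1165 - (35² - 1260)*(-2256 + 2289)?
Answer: -10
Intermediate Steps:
-1165 - (35² - 1260)*(-2256 + 2289) = -1165 - (1225 - 1260)*33 = -1165 - (-35)*33 = -1165 - 1*(-1155) = -1165 + 1155 = -10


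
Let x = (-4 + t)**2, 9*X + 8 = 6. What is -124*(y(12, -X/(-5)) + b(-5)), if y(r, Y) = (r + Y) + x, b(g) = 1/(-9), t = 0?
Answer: -155372/45 ≈ -3452.7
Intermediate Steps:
X = -2/9 (X = -8/9 + (1/9)*6 = -8/9 + 2/3 = -2/9 ≈ -0.22222)
b(g) = -1/9
x = 16 (x = (-4 + 0)**2 = (-4)**2 = 16)
y(r, Y) = 16 + Y + r (y(r, Y) = (r + Y) + 16 = (Y + r) + 16 = 16 + Y + r)
-124*(y(12, -X/(-5)) + b(-5)) = -124*((16 - 1*(-2/9)/(-5) + 12) - 1/9) = -124*((16 + (2/9)*(-1/5) + 12) - 1/9) = -124*((16 - 2/45 + 12) - 1/9) = -124*(1258/45 - 1/9) = -124*1253/45 = -155372/45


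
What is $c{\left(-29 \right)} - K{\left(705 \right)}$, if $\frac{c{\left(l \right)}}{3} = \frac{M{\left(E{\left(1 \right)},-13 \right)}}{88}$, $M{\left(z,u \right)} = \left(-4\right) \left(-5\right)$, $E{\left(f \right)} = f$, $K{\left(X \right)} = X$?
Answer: $- \frac{15495}{22} \approx -704.32$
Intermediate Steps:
$M{\left(z,u \right)} = 20$
$c{\left(l \right)} = \frac{15}{22}$ ($c{\left(l \right)} = 3 \cdot \frac{20}{88} = 3 \cdot 20 \cdot \frac{1}{88} = 3 \cdot \frac{5}{22} = \frac{15}{22}$)
$c{\left(-29 \right)} - K{\left(705 \right)} = \frac{15}{22} - 705 = - \frac{15495}{22}$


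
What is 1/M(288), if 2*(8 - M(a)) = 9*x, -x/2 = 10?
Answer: 1/98 ≈ 0.010204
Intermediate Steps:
x = -20 (x = -2*10 = -20)
M(a) = 98 (M(a) = 8 - 9*(-20)/2 = 8 - 1/2*(-180) = 8 + 90 = 98)
1/M(288) = 1/98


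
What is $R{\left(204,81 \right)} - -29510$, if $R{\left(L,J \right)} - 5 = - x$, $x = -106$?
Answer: $29621$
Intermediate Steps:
$R{\left(L,J \right)} = 111$ ($R{\left(L,J \right)} = 5 - -106 = 5 + 106 = 111$)
$R{\left(204,81 \right)} - -29510 = 111 - -29510 = 111 + 29510 = 29621$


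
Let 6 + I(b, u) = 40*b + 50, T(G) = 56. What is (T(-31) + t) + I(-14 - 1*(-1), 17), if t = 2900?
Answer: 2480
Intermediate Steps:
I(b, u) = 44 + 40*b (I(b, u) = -6 + (40*b + 50) = -6 + (50 + 40*b) = 44 + 40*b)
(T(-31) + t) + I(-14 - 1*(-1), 17) = (56 + 2900) + (44 + 40*(-14 - 1*(-1))) = 2956 + (44 + 40*(-14 + 1)) = 2956 + (44 + 40*(-13)) = 2956 + (44 - 520) = 2956 - 476 = 2480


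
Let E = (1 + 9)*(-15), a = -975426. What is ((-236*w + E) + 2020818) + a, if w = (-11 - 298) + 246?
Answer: 1060110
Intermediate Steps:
w = -63 (w = -309 + 246 = -63)
E = -150 (E = 10*(-15) = -150)
((-236*w + E) + 2020818) + a = ((-236*(-63) - 150) + 2020818) - 975426 = ((14868 - 150) + 2020818) - 975426 = (14718 + 2020818) - 975426 = 2035536 - 975426 = 1060110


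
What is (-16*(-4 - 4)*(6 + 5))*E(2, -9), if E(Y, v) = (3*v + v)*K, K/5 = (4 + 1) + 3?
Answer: -2027520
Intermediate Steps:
K = 40 (K = 5*((4 + 1) + 3) = 5*(5 + 3) = 5*8 = 40)
E(Y, v) = 160*v (E(Y, v) = (3*v + v)*40 = (4*v)*40 = 160*v)
(-16*(-4 - 4)*(6 + 5))*E(2, -9) = (-16*(-4 - 4)*(6 + 5))*(160*(-9)) = -(-128)*11*(-1440) = -16*(-88)*(-1440) = 1408*(-1440) = -2027520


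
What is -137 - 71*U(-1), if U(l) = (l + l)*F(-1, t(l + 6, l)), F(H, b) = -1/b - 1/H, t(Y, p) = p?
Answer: 147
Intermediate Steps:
F(H, b) = -1/H - 1/b
U(l) = -2 + 2*l (U(l) = (l + l)*((-1*(-1) - l)/((-1)*l)) = (2*l)*(-(1 - l)/l) = -2 + 2*l)
-137 - 71*U(-1) = -137 - 71*(-2 + 2*(-1)) = -137 - 71*(-2 - 2) = -137 - 71*(-4) = -137 + 284 = 147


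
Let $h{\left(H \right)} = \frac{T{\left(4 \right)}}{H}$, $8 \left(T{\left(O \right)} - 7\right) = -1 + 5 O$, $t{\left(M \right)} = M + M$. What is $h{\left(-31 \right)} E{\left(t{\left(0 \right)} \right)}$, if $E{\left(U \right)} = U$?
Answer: $0$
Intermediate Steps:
$t{\left(M \right)} = 2 M$
$T{\left(O \right)} = \frac{55}{8} + \frac{5 O}{8}$ ($T{\left(O \right)} = 7 + \frac{-1 + 5 O}{8} = 7 + \left(- \frac{1}{8} + \frac{5 O}{8}\right) = \frac{55}{8} + \frac{5 O}{8}$)
$h{\left(H \right)} = \frac{75}{8 H}$ ($h{\left(H \right)} = \frac{\frac{55}{8} + \frac{5}{8} \cdot 4}{H} = \frac{\frac{55}{8} + \frac{5}{2}}{H} = \frac{75}{8 H}$)
$h{\left(-31 \right)} E{\left(t{\left(0 \right)} \right)} = \frac{75}{8 \left(-31\right)} 2 \cdot 0 = \frac{75}{8} \left(- \frac{1}{31}\right) 0 = \left(- \frac{75}{248}\right) 0 = 0$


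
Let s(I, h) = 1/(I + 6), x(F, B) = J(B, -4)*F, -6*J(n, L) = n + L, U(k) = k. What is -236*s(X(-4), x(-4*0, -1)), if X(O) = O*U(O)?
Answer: -118/11 ≈ -10.727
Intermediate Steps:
J(n, L) = -L/6 - n/6 (J(n, L) = -(n + L)/6 = -(L + n)/6 = -L/6 - n/6)
X(O) = O² (X(O) = O*O = O²)
x(F, B) = F*(⅔ - B/6) (x(F, B) = (-⅙*(-4) - B/6)*F = (⅔ - B/6)*F = F*(⅔ - B/6))
s(I, h) = 1/(6 + I)
-236*s(X(-4), x(-4*0, -1)) = -236/(6 + (-4)²) = -236/(6 + 16) = -236/22 = -236*1/22 = -118/11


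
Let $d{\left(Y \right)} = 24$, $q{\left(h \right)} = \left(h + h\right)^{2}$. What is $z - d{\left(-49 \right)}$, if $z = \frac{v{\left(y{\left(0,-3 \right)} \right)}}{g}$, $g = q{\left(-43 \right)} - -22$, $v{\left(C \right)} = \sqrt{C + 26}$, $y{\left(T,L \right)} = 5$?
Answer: $-24 + \frac{\sqrt{31}}{7418} \approx -23.999$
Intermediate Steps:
$v{\left(C \right)} = \sqrt{26 + C}$
$q{\left(h \right)} = 4 h^{2}$ ($q{\left(h \right)} = \left(2 h\right)^{2} = 4 h^{2}$)
$g = 7418$ ($g = 4 \left(-43\right)^{2} - -22 = 4 \cdot 1849 + 22 = 7396 + 22 = 7418$)
$z = \frac{\sqrt{31}}{7418}$ ($z = \frac{\sqrt{26 + 5}}{7418} = \sqrt{31} \cdot \frac{1}{7418} = \frac{\sqrt{31}}{7418} \approx 0.00075058$)
$z - d{\left(-49 \right)} = \frac{\sqrt{31}}{7418} - 24 = -24 + \frac{\sqrt{31}}{7418}$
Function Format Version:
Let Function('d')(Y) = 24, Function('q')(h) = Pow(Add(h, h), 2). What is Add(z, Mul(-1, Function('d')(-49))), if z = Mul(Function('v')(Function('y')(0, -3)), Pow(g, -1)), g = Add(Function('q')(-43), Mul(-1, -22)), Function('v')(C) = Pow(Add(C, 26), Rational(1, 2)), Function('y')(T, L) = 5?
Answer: Add(-24, Mul(Rational(1, 7418), Pow(31, Rational(1, 2)))) ≈ -23.999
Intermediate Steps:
Function('v')(C) = Pow(Add(26, C), Rational(1, 2))
Function('q')(h) = Mul(4, Pow(h, 2)) (Function('q')(h) = Pow(Mul(2, h), 2) = Mul(4, Pow(h, 2)))
g = 7418 (g = Add(Mul(4, Pow(-43, 2)), Mul(-1, -22)) = Add(Mul(4, 1849), 22) = Add(7396, 22) = 7418)
z = Mul(Rational(1, 7418), Pow(31, Rational(1, 2))) (z = Mul(Pow(Add(26, 5), Rational(1, 2)), Pow(7418, -1)) = Mul(Pow(31, Rational(1, 2)), Rational(1, 7418)) = Mul(Rational(1, 7418), Pow(31, Rational(1, 2))) ≈ 0.00075058)
Add(z, Mul(-1, Function('d')(-49))) = Add(Mul(Rational(1, 7418), Pow(31, Rational(1, 2))), Mul(-1, 24)) = Add(Mul(Rational(1, 7418), Pow(31, Rational(1, 2))), -24) = Add(-24, Mul(Rational(1, 7418), Pow(31, Rational(1, 2))))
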